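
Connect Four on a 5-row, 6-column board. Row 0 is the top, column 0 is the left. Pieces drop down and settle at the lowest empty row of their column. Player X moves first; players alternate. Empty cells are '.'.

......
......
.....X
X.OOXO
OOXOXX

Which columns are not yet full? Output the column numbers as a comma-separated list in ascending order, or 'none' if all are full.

Answer: 0,1,2,3,4,5

Derivation:
col 0: top cell = '.' → open
col 1: top cell = '.' → open
col 2: top cell = '.' → open
col 3: top cell = '.' → open
col 4: top cell = '.' → open
col 5: top cell = '.' → open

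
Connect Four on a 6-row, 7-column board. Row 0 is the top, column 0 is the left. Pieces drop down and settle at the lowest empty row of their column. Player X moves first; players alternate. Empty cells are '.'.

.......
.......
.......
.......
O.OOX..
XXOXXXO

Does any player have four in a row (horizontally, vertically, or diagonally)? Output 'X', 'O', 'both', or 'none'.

none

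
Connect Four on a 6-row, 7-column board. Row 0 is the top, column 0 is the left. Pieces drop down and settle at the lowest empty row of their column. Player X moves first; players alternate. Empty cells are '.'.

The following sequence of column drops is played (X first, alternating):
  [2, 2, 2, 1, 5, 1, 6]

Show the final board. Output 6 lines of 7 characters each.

Move 1: X drops in col 2, lands at row 5
Move 2: O drops in col 2, lands at row 4
Move 3: X drops in col 2, lands at row 3
Move 4: O drops in col 1, lands at row 5
Move 5: X drops in col 5, lands at row 5
Move 6: O drops in col 1, lands at row 4
Move 7: X drops in col 6, lands at row 5

Answer: .......
.......
.......
..X....
.OO....
.OX..XX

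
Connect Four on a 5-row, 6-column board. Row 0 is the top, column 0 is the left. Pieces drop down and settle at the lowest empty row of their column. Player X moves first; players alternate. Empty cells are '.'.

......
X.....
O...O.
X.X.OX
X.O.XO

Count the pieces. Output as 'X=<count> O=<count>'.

X=6 O=5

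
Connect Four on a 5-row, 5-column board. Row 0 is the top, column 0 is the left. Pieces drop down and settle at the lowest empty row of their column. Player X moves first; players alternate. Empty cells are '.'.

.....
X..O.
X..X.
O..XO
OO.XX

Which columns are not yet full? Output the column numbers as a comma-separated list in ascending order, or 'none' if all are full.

col 0: top cell = '.' → open
col 1: top cell = '.' → open
col 2: top cell = '.' → open
col 3: top cell = '.' → open
col 4: top cell = '.' → open

Answer: 0,1,2,3,4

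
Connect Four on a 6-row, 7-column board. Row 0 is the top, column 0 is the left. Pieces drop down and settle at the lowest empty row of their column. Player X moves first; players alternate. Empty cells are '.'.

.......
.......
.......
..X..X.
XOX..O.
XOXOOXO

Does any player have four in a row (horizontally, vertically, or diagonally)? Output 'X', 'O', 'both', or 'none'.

none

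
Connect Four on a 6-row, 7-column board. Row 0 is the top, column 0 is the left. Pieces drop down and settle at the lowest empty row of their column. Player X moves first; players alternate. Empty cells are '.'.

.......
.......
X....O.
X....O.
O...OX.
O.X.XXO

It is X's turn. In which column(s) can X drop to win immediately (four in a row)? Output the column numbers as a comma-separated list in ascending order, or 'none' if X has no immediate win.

Answer: 3

Derivation:
col 0: drop X → no win
col 1: drop X → no win
col 2: drop X → no win
col 3: drop X → WIN!
col 4: drop X → no win
col 5: drop X → no win
col 6: drop X → no win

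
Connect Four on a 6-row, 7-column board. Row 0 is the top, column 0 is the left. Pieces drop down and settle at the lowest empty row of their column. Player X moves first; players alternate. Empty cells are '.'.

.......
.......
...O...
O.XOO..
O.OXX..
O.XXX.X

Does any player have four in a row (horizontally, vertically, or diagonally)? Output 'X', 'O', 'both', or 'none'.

none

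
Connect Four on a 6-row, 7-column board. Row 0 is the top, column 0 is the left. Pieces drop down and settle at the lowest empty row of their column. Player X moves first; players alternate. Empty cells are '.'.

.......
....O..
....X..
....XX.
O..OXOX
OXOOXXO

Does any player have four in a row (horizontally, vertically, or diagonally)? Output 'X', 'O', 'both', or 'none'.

X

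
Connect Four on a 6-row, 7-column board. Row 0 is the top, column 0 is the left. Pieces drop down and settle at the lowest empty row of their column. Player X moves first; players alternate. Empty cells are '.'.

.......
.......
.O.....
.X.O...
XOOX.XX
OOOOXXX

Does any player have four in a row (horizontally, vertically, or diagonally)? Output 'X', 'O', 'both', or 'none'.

O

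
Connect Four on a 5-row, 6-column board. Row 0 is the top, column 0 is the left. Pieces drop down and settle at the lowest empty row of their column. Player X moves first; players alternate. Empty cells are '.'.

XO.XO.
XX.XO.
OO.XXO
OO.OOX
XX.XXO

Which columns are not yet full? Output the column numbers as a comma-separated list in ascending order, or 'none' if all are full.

col 0: top cell = 'X' → FULL
col 1: top cell = 'O' → FULL
col 2: top cell = '.' → open
col 3: top cell = 'X' → FULL
col 4: top cell = 'O' → FULL
col 5: top cell = '.' → open

Answer: 2,5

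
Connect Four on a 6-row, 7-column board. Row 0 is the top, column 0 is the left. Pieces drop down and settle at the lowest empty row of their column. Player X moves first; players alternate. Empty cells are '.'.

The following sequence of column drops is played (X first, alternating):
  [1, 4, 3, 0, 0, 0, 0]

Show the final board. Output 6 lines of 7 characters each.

Move 1: X drops in col 1, lands at row 5
Move 2: O drops in col 4, lands at row 5
Move 3: X drops in col 3, lands at row 5
Move 4: O drops in col 0, lands at row 5
Move 5: X drops in col 0, lands at row 4
Move 6: O drops in col 0, lands at row 3
Move 7: X drops in col 0, lands at row 2

Answer: .......
.......
X......
O......
X......
OX.XO..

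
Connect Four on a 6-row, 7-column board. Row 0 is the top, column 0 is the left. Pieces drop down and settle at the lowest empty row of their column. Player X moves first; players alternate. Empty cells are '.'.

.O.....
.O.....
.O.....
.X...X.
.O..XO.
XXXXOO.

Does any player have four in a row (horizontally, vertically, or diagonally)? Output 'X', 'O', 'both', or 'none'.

X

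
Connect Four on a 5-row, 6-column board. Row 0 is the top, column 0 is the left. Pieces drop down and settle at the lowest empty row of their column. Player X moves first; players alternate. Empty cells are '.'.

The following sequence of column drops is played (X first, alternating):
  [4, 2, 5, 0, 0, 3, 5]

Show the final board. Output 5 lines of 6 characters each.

Move 1: X drops in col 4, lands at row 4
Move 2: O drops in col 2, lands at row 4
Move 3: X drops in col 5, lands at row 4
Move 4: O drops in col 0, lands at row 4
Move 5: X drops in col 0, lands at row 3
Move 6: O drops in col 3, lands at row 4
Move 7: X drops in col 5, lands at row 3

Answer: ......
......
......
X....X
O.OOXX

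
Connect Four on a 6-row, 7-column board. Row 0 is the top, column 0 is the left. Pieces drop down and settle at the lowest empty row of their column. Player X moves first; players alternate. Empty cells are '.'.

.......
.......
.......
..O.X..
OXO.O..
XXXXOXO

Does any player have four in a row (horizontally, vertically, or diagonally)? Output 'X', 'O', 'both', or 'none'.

X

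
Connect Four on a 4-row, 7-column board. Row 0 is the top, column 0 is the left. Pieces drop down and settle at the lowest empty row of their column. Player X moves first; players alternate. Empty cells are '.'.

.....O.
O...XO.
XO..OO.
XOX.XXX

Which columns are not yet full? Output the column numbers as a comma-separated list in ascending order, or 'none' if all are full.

Answer: 0,1,2,3,4,6

Derivation:
col 0: top cell = '.' → open
col 1: top cell = '.' → open
col 2: top cell = '.' → open
col 3: top cell = '.' → open
col 4: top cell = '.' → open
col 5: top cell = 'O' → FULL
col 6: top cell = '.' → open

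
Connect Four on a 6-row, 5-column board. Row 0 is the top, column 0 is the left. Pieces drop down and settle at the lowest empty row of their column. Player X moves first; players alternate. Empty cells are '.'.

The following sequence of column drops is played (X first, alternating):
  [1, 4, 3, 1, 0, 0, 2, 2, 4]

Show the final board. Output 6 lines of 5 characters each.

Answer: .....
.....
.....
.....
OOO.X
XXXXO

Derivation:
Move 1: X drops in col 1, lands at row 5
Move 2: O drops in col 4, lands at row 5
Move 3: X drops in col 3, lands at row 5
Move 4: O drops in col 1, lands at row 4
Move 5: X drops in col 0, lands at row 5
Move 6: O drops in col 0, lands at row 4
Move 7: X drops in col 2, lands at row 5
Move 8: O drops in col 2, lands at row 4
Move 9: X drops in col 4, lands at row 4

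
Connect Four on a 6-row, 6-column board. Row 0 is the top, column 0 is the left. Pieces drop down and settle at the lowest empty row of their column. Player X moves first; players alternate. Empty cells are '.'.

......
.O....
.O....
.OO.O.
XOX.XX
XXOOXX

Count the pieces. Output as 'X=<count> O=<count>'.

X=8 O=8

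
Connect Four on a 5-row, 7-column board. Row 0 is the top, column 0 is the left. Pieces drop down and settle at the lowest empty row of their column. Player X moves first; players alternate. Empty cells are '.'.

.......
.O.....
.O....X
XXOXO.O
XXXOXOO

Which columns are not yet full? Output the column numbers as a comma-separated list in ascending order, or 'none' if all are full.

Answer: 0,1,2,3,4,5,6

Derivation:
col 0: top cell = '.' → open
col 1: top cell = '.' → open
col 2: top cell = '.' → open
col 3: top cell = '.' → open
col 4: top cell = '.' → open
col 5: top cell = '.' → open
col 6: top cell = '.' → open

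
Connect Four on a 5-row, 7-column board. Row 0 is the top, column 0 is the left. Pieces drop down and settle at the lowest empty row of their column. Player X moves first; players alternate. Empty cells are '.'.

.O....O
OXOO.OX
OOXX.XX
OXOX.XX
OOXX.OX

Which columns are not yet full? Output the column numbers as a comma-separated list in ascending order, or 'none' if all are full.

col 0: top cell = '.' → open
col 1: top cell = 'O' → FULL
col 2: top cell = '.' → open
col 3: top cell = '.' → open
col 4: top cell = '.' → open
col 5: top cell = '.' → open
col 6: top cell = 'O' → FULL

Answer: 0,2,3,4,5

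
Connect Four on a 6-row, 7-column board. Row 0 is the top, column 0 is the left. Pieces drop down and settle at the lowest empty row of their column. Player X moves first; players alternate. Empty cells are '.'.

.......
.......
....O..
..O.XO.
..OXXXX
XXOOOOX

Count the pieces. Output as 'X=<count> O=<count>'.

X=8 O=8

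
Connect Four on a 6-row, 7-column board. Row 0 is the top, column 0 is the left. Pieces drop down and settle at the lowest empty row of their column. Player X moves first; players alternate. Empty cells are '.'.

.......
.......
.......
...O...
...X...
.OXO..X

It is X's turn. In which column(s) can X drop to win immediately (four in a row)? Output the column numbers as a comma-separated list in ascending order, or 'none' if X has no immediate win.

col 0: drop X → no win
col 1: drop X → no win
col 2: drop X → no win
col 3: drop X → no win
col 4: drop X → no win
col 5: drop X → no win
col 6: drop X → no win

Answer: none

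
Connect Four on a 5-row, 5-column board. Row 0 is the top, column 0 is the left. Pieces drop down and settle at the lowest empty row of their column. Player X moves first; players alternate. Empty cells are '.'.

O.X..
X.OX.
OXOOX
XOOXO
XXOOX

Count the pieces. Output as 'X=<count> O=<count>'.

X=10 O=10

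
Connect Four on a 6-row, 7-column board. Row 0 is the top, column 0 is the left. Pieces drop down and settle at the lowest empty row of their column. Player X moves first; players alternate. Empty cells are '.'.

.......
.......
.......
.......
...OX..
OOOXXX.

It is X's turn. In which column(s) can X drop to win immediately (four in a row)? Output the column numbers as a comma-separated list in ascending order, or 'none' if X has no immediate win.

Answer: 6

Derivation:
col 0: drop X → no win
col 1: drop X → no win
col 2: drop X → no win
col 3: drop X → no win
col 4: drop X → no win
col 5: drop X → no win
col 6: drop X → WIN!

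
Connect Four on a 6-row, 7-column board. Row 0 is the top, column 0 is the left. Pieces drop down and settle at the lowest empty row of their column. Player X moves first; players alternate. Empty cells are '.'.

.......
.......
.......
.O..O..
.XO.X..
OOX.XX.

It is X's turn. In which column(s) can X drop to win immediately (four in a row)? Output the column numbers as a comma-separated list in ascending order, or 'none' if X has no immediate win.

Answer: 3

Derivation:
col 0: drop X → no win
col 1: drop X → no win
col 2: drop X → no win
col 3: drop X → WIN!
col 4: drop X → no win
col 5: drop X → no win
col 6: drop X → no win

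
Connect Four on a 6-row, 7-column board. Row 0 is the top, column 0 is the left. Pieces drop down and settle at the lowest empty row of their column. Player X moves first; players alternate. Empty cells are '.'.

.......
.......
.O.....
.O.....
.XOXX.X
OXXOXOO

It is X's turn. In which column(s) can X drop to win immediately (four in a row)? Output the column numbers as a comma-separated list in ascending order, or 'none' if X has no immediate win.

col 0: drop X → no win
col 1: drop X → no win
col 2: drop X → no win
col 3: drop X → no win
col 4: drop X → no win
col 5: drop X → WIN!
col 6: drop X → no win

Answer: 5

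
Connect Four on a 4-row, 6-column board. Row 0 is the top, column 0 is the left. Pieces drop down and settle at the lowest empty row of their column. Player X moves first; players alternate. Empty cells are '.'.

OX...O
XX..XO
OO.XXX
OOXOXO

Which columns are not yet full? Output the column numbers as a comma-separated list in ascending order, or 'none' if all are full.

Answer: 2,3,4

Derivation:
col 0: top cell = 'O' → FULL
col 1: top cell = 'X' → FULL
col 2: top cell = '.' → open
col 3: top cell = '.' → open
col 4: top cell = '.' → open
col 5: top cell = 'O' → FULL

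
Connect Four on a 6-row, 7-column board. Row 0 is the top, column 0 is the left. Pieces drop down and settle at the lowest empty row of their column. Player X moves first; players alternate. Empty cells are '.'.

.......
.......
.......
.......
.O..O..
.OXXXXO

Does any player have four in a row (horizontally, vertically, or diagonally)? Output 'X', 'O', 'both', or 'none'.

X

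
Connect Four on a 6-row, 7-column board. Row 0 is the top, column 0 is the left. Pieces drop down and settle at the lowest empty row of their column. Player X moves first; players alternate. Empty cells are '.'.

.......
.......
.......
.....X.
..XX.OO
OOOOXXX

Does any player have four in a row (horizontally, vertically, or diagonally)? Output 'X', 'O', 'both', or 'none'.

O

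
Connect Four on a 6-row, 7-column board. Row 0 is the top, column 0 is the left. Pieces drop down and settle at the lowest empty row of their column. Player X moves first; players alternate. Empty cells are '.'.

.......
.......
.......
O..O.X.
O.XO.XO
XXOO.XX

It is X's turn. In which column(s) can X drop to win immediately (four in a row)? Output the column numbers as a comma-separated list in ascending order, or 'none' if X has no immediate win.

Answer: 5

Derivation:
col 0: drop X → no win
col 1: drop X → no win
col 2: drop X → no win
col 3: drop X → no win
col 4: drop X → no win
col 5: drop X → WIN!
col 6: drop X → no win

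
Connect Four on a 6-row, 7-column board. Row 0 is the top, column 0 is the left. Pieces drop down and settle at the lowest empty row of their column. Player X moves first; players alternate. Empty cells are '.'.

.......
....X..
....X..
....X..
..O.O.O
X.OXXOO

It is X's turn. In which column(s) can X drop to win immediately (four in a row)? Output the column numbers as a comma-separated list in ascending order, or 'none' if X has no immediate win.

Answer: 4

Derivation:
col 0: drop X → no win
col 1: drop X → no win
col 2: drop X → no win
col 3: drop X → no win
col 4: drop X → WIN!
col 5: drop X → no win
col 6: drop X → no win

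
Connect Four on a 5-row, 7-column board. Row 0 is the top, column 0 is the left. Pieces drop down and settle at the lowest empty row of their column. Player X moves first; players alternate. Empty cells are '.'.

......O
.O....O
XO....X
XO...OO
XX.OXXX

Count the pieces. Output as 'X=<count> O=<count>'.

X=8 O=8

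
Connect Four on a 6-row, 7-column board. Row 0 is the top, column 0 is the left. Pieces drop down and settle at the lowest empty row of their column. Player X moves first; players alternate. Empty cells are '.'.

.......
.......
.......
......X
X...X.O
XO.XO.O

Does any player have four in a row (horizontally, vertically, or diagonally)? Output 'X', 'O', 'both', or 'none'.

none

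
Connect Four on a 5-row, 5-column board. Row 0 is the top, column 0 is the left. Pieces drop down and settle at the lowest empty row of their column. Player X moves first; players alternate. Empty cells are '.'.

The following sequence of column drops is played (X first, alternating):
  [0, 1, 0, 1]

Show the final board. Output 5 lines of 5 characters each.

Move 1: X drops in col 0, lands at row 4
Move 2: O drops in col 1, lands at row 4
Move 3: X drops in col 0, lands at row 3
Move 4: O drops in col 1, lands at row 3

Answer: .....
.....
.....
XO...
XO...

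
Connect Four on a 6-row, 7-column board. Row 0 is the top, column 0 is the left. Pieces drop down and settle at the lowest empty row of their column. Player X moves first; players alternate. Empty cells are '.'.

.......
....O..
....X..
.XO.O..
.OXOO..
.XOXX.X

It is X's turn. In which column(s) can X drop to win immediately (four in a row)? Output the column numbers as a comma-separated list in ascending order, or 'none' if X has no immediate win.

Answer: 3,5

Derivation:
col 0: drop X → no win
col 1: drop X → no win
col 2: drop X → no win
col 3: drop X → WIN!
col 4: drop X → no win
col 5: drop X → WIN!
col 6: drop X → no win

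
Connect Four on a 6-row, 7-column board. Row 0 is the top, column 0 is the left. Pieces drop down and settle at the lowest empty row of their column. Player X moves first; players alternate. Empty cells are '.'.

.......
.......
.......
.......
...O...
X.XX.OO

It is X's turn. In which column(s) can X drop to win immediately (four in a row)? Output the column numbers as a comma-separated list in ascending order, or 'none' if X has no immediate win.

col 0: drop X → no win
col 1: drop X → WIN!
col 2: drop X → no win
col 3: drop X → no win
col 4: drop X → no win
col 5: drop X → no win
col 6: drop X → no win

Answer: 1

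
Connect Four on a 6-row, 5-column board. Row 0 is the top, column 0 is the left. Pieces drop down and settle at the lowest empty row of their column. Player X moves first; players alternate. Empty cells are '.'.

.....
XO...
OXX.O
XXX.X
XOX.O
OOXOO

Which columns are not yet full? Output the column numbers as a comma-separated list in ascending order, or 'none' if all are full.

Answer: 0,1,2,3,4

Derivation:
col 0: top cell = '.' → open
col 1: top cell = '.' → open
col 2: top cell = '.' → open
col 3: top cell = '.' → open
col 4: top cell = '.' → open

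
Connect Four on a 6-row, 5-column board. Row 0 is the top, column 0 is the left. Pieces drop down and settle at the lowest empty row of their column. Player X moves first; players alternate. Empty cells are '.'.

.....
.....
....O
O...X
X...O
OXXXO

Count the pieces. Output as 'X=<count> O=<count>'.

X=5 O=5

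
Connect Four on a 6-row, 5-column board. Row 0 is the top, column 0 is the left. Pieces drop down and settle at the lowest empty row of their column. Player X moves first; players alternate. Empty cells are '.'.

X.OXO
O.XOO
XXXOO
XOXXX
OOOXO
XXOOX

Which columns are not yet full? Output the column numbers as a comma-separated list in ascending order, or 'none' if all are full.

Answer: 1

Derivation:
col 0: top cell = 'X' → FULL
col 1: top cell = '.' → open
col 2: top cell = 'O' → FULL
col 3: top cell = 'X' → FULL
col 4: top cell = 'O' → FULL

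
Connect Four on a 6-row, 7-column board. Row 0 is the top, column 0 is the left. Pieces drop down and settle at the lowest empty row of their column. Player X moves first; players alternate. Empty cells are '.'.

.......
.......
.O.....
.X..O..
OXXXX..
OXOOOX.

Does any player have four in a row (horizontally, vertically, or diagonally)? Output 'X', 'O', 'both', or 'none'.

X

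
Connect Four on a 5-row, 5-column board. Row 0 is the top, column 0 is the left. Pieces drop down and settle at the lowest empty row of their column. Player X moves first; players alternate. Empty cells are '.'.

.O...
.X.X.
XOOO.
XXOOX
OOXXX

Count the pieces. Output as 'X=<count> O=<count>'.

X=9 O=8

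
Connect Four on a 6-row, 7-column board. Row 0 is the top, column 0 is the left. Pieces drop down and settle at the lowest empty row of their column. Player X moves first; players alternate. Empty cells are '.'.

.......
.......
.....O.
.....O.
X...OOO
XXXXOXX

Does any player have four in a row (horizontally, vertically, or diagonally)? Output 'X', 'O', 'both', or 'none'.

X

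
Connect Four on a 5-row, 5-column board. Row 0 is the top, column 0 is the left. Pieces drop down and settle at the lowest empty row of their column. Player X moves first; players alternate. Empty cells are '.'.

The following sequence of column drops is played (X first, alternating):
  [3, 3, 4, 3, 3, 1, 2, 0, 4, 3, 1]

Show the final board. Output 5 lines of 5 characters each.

Answer: ...O.
...X.
...O.
.X.OX
OOXXX

Derivation:
Move 1: X drops in col 3, lands at row 4
Move 2: O drops in col 3, lands at row 3
Move 3: X drops in col 4, lands at row 4
Move 4: O drops in col 3, lands at row 2
Move 5: X drops in col 3, lands at row 1
Move 6: O drops in col 1, lands at row 4
Move 7: X drops in col 2, lands at row 4
Move 8: O drops in col 0, lands at row 4
Move 9: X drops in col 4, lands at row 3
Move 10: O drops in col 3, lands at row 0
Move 11: X drops in col 1, lands at row 3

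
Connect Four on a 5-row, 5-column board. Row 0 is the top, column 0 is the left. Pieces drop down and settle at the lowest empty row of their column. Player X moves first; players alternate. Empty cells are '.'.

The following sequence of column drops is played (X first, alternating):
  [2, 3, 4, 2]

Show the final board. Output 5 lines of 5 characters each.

Answer: .....
.....
.....
..O..
..XOX

Derivation:
Move 1: X drops in col 2, lands at row 4
Move 2: O drops in col 3, lands at row 4
Move 3: X drops in col 4, lands at row 4
Move 4: O drops in col 2, lands at row 3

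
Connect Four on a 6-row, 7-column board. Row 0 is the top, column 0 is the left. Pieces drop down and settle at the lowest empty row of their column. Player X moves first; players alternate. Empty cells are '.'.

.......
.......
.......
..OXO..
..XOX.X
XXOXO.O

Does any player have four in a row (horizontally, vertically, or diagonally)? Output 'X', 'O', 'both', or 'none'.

none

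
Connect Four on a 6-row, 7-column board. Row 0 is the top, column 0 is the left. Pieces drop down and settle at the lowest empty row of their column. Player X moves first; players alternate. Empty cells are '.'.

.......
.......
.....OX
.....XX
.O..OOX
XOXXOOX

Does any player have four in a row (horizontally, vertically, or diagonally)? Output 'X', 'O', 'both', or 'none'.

X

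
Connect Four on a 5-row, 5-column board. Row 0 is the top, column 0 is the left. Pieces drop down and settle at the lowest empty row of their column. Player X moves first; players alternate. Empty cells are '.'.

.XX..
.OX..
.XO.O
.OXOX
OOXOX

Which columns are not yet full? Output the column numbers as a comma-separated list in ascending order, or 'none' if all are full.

Answer: 0,3,4

Derivation:
col 0: top cell = '.' → open
col 1: top cell = 'X' → FULL
col 2: top cell = 'X' → FULL
col 3: top cell = '.' → open
col 4: top cell = '.' → open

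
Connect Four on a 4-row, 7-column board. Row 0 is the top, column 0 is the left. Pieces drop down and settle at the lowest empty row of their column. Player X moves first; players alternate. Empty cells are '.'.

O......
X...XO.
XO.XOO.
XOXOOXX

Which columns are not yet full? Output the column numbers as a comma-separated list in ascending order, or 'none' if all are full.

Answer: 1,2,3,4,5,6

Derivation:
col 0: top cell = 'O' → FULL
col 1: top cell = '.' → open
col 2: top cell = '.' → open
col 3: top cell = '.' → open
col 4: top cell = '.' → open
col 5: top cell = '.' → open
col 6: top cell = '.' → open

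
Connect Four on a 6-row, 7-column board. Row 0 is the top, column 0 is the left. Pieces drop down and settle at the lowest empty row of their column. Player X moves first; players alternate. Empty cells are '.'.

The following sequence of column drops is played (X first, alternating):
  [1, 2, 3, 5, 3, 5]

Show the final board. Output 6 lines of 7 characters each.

Move 1: X drops in col 1, lands at row 5
Move 2: O drops in col 2, lands at row 5
Move 3: X drops in col 3, lands at row 5
Move 4: O drops in col 5, lands at row 5
Move 5: X drops in col 3, lands at row 4
Move 6: O drops in col 5, lands at row 4

Answer: .......
.......
.......
.......
...X.O.
.XOX.O.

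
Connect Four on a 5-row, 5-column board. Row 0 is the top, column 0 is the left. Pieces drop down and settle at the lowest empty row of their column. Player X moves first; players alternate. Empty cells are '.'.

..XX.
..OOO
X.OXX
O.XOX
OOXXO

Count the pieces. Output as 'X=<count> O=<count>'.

X=9 O=9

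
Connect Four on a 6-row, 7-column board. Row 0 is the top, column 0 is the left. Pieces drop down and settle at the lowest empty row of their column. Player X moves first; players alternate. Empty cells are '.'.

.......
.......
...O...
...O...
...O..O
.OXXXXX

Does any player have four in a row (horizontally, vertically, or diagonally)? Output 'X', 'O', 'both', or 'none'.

X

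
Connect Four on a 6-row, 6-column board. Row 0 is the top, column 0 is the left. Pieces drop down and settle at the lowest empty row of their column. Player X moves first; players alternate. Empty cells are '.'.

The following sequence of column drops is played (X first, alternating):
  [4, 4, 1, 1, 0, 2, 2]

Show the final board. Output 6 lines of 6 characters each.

Answer: ......
......
......
......
.OX.O.
XXO.X.

Derivation:
Move 1: X drops in col 4, lands at row 5
Move 2: O drops in col 4, lands at row 4
Move 3: X drops in col 1, lands at row 5
Move 4: O drops in col 1, lands at row 4
Move 5: X drops in col 0, lands at row 5
Move 6: O drops in col 2, lands at row 5
Move 7: X drops in col 2, lands at row 4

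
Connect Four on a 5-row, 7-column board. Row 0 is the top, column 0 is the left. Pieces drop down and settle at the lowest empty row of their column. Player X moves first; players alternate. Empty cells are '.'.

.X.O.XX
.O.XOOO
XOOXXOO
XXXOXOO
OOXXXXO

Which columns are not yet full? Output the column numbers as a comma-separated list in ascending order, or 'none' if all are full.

col 0: top cell = '.' → open
col 1: top cell = 'X' → FULL
col 2: top cell = '.' → open
col 3: top cell = 'O' → FULL
col 4: top cell = '.' → open
col 5: top cell = 'X' → FULL
col 6: top cell = 'X' → FULL

Answer: 0,2,4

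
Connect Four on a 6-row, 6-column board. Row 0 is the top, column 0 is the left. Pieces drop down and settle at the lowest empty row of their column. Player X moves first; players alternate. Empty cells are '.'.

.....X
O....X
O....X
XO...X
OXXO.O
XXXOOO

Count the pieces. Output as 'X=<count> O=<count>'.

X=10 O=9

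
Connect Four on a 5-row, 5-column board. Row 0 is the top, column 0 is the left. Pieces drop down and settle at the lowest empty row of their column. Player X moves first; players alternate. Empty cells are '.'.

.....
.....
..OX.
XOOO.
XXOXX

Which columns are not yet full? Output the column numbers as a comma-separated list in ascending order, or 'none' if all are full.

Answer: 0,1,2,3,4

Derivation:
col 0: top cell = '.' → open
col 1: top cell = '.' → open
col 2: top cell = '.' → open
col 3: top cell = '.' → open
col 4: top cell = '.' → open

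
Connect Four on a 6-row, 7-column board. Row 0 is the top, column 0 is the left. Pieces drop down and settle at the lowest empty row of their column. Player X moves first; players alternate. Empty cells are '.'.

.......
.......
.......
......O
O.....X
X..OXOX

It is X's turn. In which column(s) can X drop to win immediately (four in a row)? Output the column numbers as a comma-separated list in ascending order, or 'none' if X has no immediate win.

Answer: none

Derivation:
col 0: drop X → no win
col 1: drop X → no win
col 2: drop X → no win
col 3: drop X → no win
col 4: drop X → no win
col 5: drop X → no win
col 6: drop X → no win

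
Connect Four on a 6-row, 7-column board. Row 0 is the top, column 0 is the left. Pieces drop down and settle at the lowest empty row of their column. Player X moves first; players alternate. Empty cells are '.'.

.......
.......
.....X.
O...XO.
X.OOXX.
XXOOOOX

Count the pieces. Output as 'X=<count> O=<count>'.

X=8 O=8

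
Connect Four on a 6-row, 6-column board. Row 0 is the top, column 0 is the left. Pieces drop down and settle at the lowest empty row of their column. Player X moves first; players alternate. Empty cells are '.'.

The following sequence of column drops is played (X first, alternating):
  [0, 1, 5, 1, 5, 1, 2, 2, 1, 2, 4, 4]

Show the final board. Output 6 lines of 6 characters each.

Move 1: X drops in col 0, lands at row 5
Move 2: O drops in col 1, lands at row 5
Move 3: X drops in col 5, lands at row 5
Move 4: O drops in col 1, lands at row 4
Move 5: X drops in col 5, lands at row 4
Move 6: O drops in col 1, lands at row 3
Move 7: X drops in col 2, lands at row 5
Move 8: O drops in col 2, lands at row 4
Move 9: X drops in col 1, lands at row 2
Move 10: O drops in col 2, lands at row 3
Move 11: X drops in col 4, lands at row 5
Move 12: O drops in col 4, lands at row 4

Answer: ......
......
.X....
.OO...
.OO.OX
XOX.XX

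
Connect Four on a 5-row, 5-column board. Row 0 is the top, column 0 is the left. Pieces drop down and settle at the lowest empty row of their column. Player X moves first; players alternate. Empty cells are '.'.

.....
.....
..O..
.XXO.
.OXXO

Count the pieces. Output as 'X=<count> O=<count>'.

X=4 O=4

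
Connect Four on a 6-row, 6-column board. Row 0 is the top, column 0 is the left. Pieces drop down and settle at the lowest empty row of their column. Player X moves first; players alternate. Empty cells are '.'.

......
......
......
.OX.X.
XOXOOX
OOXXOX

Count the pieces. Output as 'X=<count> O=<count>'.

X=8 O=7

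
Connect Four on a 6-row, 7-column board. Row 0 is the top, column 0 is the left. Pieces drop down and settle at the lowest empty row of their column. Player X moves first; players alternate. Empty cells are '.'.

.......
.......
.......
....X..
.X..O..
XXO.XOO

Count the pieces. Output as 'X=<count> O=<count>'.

X=5 O=4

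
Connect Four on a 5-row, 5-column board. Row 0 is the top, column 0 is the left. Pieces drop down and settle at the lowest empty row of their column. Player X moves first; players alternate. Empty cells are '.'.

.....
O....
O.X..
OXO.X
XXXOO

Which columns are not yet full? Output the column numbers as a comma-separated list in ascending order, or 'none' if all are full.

Answer: 0,1,2,3,4

Derivation:
col 0: top cell = '.' → open
col 1: top cell = '.' → open
col 2: top cell = '.' → open
col 3: top cell = '.' → open
col 4: top cell = '.' → open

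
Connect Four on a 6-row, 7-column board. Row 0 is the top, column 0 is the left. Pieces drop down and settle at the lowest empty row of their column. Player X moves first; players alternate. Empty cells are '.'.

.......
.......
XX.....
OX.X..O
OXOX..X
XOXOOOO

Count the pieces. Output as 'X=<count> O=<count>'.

X=9 O=9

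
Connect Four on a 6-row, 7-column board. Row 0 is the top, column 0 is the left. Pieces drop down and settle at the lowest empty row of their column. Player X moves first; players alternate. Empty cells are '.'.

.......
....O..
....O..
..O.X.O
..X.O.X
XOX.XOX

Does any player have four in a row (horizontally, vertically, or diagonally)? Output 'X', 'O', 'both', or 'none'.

none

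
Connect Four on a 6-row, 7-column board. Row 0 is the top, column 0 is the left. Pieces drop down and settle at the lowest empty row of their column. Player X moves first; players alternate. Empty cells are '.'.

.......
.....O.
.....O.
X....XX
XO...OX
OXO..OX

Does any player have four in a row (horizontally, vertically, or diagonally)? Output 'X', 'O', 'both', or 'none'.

none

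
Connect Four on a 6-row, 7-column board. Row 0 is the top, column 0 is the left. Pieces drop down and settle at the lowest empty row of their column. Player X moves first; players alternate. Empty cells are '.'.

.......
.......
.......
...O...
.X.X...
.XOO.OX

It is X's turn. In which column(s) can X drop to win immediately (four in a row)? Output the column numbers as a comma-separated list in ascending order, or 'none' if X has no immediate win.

col 0: drop X → no win
col 1: drop X → no win
col 2: drop X → no win
col 3: drop X → no win
col 4: drop X → no win
col 5: drop X → no win
col 6: drop X → no win

Answer: none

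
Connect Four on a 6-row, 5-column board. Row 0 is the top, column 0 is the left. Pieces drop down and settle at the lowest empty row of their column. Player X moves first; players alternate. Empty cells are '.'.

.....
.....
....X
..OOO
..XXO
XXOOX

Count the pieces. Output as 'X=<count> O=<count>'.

X=6 O=6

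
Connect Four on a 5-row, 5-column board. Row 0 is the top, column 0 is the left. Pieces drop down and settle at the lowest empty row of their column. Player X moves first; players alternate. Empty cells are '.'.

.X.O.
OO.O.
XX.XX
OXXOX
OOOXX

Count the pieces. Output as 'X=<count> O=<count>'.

X=10 O=9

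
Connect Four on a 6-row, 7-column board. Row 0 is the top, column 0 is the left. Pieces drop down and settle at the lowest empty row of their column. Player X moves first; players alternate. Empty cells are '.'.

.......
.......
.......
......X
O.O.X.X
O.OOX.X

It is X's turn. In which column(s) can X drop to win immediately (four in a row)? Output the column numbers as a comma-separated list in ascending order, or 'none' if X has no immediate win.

Answer: 6

Derivation:
col 0: drop X → no win
col 1: drop X → no win
col 2: drop X → no win
col 3: drop X → no win
col 4: drop X → no win
col 5: drop X → no win
col 6: drop X → WIN!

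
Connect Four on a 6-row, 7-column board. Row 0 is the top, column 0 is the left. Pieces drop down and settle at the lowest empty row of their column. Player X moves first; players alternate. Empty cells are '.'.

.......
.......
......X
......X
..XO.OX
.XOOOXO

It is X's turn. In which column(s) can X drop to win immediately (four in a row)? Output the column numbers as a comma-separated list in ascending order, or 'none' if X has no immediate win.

Answer: 6

Derivation:
col 0: drop X → no win
col 1: drop X → no win
col 2: drop X → no win
col 3: drop X → no win
col 4: drop X → no win
col 5: drop X → no win
col 6: drop X → WIN!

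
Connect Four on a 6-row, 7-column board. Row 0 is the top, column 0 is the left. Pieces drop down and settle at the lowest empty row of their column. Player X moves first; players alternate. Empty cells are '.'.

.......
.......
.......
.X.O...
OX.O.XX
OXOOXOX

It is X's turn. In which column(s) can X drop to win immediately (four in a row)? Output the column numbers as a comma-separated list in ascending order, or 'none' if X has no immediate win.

col 0: drop X → no win
col 1: drop X → WIN!
col 2: drop X → no win
col 3: drop X → no win
col 4: drop X → no win
col 5: drop X → no win
col 6: drop X → no win

Answer: 1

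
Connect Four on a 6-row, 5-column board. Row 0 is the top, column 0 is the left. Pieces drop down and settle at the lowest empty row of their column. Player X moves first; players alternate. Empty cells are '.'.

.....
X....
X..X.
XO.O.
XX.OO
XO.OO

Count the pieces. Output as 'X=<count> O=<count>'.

X=7 O=7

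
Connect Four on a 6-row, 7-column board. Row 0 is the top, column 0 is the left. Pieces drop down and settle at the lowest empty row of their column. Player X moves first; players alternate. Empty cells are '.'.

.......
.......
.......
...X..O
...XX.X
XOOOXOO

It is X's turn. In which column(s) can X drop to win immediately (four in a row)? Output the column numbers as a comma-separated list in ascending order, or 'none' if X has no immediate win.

col 0: drop X → no win
col 1: drop X → no win
col 2: drop X → no win
col 3: drop X → no win
col 4: drop X → no win
col 5: drop X → WIN!
col 6: drop X → no win

Answer: 5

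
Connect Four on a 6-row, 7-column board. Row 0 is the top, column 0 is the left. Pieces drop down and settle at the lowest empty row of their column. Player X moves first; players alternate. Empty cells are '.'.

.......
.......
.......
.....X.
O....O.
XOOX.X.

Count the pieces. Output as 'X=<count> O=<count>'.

X=4 O=4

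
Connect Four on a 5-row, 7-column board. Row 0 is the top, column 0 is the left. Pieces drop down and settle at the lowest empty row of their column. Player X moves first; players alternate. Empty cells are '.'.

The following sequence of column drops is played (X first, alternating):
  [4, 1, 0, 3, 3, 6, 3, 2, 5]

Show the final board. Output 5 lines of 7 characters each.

Answer: .......
.......
...X...
...X...
XOOOXXO

Derivation:
Move 1: X drops in col 4, lands at row 4
Move 2: O drops in col 1, lands at row 4
Move 3: X drops in col 0, lands at row 4
Move 4: O drops in col 3, lands at row 4
Move 5: X drops in col 3, lands at row 3
Move 6: O drops in col 6, lands at row 4
Move 7: X drops in col 3, lands at row 2
Move 8: O drops in col 2, lands at row 4
Move 9: X drops in col 5, lands at row 4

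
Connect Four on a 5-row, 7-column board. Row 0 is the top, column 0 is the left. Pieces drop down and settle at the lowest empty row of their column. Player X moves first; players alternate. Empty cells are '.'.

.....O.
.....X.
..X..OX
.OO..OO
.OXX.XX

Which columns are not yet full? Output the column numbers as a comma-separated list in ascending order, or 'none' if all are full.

Answer: 0,1,2,3,4,6

Derivation:
col 0: top cell = '.' → open
col 1: top cell = '.' → open
col 2: top cell = '.' → open
col 3: top cell = '.' → open
col 4: top cell = '.' → open
col 5: top cell = 'O' → FULL
col 6: top cell = '.' → open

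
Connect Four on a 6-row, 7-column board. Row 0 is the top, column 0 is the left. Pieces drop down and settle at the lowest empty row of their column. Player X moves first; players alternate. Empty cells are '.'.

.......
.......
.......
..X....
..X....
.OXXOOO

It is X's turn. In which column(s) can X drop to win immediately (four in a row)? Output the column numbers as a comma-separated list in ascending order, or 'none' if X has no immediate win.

Answer: 2

Derivation:
col 0: drop X → no win
col 1: drop X → no win
col 2: drop X → WIN!
col 3: drop X → no win
col 4: drop X → no win
col 5: drop X → no win
col 6: drop X → no win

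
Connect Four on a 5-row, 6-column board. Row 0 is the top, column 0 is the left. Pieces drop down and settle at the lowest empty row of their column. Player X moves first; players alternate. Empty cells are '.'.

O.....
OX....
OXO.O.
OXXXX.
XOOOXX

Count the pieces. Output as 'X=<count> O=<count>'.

X=9 O=9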